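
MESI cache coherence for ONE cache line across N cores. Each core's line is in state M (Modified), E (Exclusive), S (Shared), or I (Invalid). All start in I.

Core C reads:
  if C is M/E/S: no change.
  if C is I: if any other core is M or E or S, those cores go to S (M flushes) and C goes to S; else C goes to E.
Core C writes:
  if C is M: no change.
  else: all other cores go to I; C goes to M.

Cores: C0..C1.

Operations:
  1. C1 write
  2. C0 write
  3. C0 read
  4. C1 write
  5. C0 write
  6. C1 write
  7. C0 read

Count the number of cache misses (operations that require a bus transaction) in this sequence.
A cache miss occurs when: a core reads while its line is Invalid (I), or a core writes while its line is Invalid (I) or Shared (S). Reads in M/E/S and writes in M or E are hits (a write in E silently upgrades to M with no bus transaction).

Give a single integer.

Answer: 6

Derivation:
Op 1: C1 write [C1 write: invalidate none -> C1=M] -> [I,M] [MISS #1: write from I]
Op 2: C0 write [C0 write: invalidate ['C1=M'] -> C0=M] -> [M,I] [MISS #2: write from I]
Op 3: C0 read [C0 read: already in M, no change] -> [M,I] [hit: read from M]
Op 4: C1 write [C1 write: invalidate ['C0=M'] -> C1=M] -> [I,M] [MISS #3: write from I]
Op 5: C0 write [C0 write: invalidate ['C1=M'] -> C0=M] -> [M,I] [MISS #4: write from I]
Op 6: C1 write [C1 write: invalidate ['C0=M'] -> C1=M] -> [I,M] [MISS #5: write from I]
Op 7: C0 read [C0 read from I: others=['C1=M'] -> C0=S, others downsized to S] -> [S,S] [MISS #6: read from I]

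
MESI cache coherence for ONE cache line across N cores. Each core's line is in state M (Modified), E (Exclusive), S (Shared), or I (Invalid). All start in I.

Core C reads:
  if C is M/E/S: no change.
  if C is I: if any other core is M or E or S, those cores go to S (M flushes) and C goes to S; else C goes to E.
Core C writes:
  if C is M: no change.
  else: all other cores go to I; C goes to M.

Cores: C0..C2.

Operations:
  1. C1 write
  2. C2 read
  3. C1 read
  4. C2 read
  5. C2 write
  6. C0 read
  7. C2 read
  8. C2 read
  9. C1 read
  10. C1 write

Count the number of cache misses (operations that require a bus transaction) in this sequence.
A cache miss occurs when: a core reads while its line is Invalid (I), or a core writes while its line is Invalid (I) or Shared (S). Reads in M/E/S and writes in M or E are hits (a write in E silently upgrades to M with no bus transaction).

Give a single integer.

Op 1: C1 write [C1 write: invalidate none -> C1=M] -> [I,M,I] [MISS #1: write from I]
Op 2: C2 read [C2 read from I: others=['C1=M'] -> C2=S, others downsized to S] -> [I,S,S] [MISS #2: read from I]
Op 3: C1 read [C1 read: already in S, no change] -> [I,S,S] [hit: read from S]
Op 4: C2 read [C2 read: already in S, no change] -> [I,S,S] [hit: read from S]
Op 5: C2 write [C2 write: invalidate ['C1=S'] -> C2=M] -> [I,I,M] [MISS #3: write from S]
Op 6: C0 read [C0 read from I: others=['C2=M'] -> C0=S, others downsized to S] -> [S,I,S] [MISS #4: read from I]
Op 7: C2 read [C2 read: already in S, no change] -> [S,I,S] [hit: read from S]
Op 8: C2 read [C2 read: already in S, no change] -> [S,I,S] [hit: read from S]
Op 9: C1 read [C1 read from I: others=['C0=S', 'C2=S'] -> C1=S, others downsized to S] -> [S,S,S] [MISS #5: read from I]
Op 10: C1 write [C1 write: invalidate ['C0=S', 'C2=S'] -> C1=M] -> [I,M,I] [MISS #6: write from S]

Answer: 6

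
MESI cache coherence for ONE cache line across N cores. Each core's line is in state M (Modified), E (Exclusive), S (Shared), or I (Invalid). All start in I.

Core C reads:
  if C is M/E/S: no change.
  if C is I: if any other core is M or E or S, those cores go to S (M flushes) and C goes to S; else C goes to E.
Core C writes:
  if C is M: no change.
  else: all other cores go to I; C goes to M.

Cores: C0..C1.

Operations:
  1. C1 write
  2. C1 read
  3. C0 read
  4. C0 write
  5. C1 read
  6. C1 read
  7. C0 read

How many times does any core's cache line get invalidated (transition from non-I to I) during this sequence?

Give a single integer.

Answer: 1

Derivation:
Op 1: C1 write [C1 write: invalidate none -> C1=M] -> [I,M] (invalidations this op: 0; running total: 0)
Op 2: C1 read [C1 read: already in M, no change] -> [I,M] (invalidations this op: 0; running total: 0)
Op 3: C0 read [C0 read from I: others=['C1=M'] -> C0=S, others downsized to S] -> [S,S] (invalidations this op: 0; running total: 0)
Op 4: C0 write [C0 write: invalidate ['C1=S'] -> C0=M] -> [M,I] (invalidations this op: 1; running total: 1)
Op 5: C1 read [C1 read from I: others=['C0=M'] -> C1=S, others downsized to S] -> [S,S] (invalidations this op: 0; running total: 1)
Op 6: C1 read [C1 read: already in S, no change] -> [S,S] (invalidations this op: 0; running total: 1)
Op 7: C0 read [C0 read: already in S, no change] -> [S,S] (invalidations this op: 0; running total: 1)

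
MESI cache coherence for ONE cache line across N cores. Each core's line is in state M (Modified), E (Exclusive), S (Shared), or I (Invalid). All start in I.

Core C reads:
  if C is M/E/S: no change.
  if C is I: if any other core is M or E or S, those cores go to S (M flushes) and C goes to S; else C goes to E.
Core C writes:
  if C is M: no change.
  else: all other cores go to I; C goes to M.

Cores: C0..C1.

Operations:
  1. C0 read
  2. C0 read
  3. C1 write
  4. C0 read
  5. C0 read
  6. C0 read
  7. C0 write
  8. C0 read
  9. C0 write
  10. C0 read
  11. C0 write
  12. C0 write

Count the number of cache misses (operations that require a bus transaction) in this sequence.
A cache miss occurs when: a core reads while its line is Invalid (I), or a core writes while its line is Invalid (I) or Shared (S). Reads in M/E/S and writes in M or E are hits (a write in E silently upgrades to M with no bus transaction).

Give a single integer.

Op 1: C0 read [C0 read from I: no other sharers -> C0=E (exclusive)] -> [E,I] [MISS #1: read from I]
Op 2: C0 read [C0 read: already in E, no change] -> [E,I] [hit: read from E]
Op 3: C1 write [C1 write: invalidate ['C0=E'] -> C1=M] -> [I,M] [MISS #2: write from I]
Op 4: C0 read [C0 read from I: others=['C1=M'] -> C0=S, others downsized to S] -> [S,S] [MISS #3: read from I]
Op 5: C0 read [C0 read: already in S, no change] -> [S,S] [hit: read from S]
Op 6: C0 read [C0 read: already in S, no change] -> [S,S] [hit: read from S]
Op 7: C0 write [C0 write: invalidate ['C1=S'] -> C0=M] -> [M,I] [MISS #4: write from S]
Op 8: C0 read [C0 read: already in M, no change] -> [M,I] [hit: read from M]
Op 9: C0 write [C0 write: already M (modified), no change] -> [M,I] [hit: write from M]
Op 10: C0 read [C0 read: already in M, no change] -> [M,I] [hit: read from M]
Op 11: C0 write [C0 write: already M (modified), no change] -> [M,I] [hit: write from M]
Op 12: C0 write [C0 write: already M (modified), no change] -> [M,I] [hit: write from M]

Answer: 4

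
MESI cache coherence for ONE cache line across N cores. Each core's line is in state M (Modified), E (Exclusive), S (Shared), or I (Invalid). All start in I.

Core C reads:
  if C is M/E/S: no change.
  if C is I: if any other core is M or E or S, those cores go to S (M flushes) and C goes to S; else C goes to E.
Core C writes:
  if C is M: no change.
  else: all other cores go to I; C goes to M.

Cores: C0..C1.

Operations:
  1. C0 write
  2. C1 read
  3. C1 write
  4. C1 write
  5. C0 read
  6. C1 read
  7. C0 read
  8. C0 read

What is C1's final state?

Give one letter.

Answer: S

Derivation:
Op 1: C0 write [C0 write: invalidate none -> C0=M] -> [M,I]
Op 2: C1 read [C1 read from I: others=['C0=M'] -> C1=S, others downsized to S] -> [S,S]
Op 3: C1 write [C1 write: invalidate ['C0=S'] -> C1=M] -> [I,M]
Op 4: C1 write [C1 write: already M (modified), no change] -> [I,M]
Op 5: C0 read [C0 read from I: others=['C1=M'] -> C0=S, others downsized to S] -> [S,S]
Op 6: C1 read [C1 read: already in S, no change] -> [S,S]
Op 7: C0 read [C0 read: already in S, no change] -> [S,S]
Op 8: C0 read [C0 read: already in S, no change] -> [S,S]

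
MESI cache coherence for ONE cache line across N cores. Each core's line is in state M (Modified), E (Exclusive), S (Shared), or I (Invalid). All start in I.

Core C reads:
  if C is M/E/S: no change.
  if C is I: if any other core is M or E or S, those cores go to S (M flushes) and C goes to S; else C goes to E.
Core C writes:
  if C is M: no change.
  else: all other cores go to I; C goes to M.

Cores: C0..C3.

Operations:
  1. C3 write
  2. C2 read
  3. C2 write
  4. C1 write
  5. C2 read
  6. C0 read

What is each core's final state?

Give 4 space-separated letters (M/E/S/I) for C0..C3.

Answer: S S S I

Derivation:
Op 1: C3 write [C3 write: invalidate none -> C3=M] -> [I,I,I,M]
Op 2: C2 read [C2 read from I: others=['C3=M'] -> C2=S, others downsized to S] -> [I,I,S,S]
Op 3: C2 write [C2 write: invalidate ['C3=S'] -> C2=M] -> [I,I,M,I]
Op 4: C1 write [C1 write: invalidate ['C2=M'] -> C1=M] -> [I,M,I,I]
Op 5: C2 read [C2 read from I: others=['C1=M'] -> C2=S, others downsized to S] -> [I,S,S,I]
Op 6: C0 read [C0 read from I: others=['C1=S', 'C2=S'] -> C0=S, others downsized to S] -> [S,S,S,I]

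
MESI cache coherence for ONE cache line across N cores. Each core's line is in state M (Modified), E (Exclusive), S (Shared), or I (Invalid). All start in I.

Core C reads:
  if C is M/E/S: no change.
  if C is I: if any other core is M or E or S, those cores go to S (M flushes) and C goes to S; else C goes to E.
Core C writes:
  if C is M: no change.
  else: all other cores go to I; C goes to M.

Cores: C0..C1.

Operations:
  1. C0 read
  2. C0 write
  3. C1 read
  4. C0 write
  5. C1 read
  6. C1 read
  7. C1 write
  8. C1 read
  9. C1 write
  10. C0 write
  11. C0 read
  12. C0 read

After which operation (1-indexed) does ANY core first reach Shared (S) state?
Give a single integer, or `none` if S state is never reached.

Answer: 3

Derivation:
Op 1: C0 read [C0 read from I: no other sharers -> C0=E (exclusive)] -> [E,I]
Op 2: C0 write [C0 write: invalidate none -> C0=M] -> [M,I]
Op 3: C1 read [C1 read from I: others=['C0=M'] -> C1=S, others downsized to S] -> [S,S]
  -> First S state at op 3; remaining ops need not be traced.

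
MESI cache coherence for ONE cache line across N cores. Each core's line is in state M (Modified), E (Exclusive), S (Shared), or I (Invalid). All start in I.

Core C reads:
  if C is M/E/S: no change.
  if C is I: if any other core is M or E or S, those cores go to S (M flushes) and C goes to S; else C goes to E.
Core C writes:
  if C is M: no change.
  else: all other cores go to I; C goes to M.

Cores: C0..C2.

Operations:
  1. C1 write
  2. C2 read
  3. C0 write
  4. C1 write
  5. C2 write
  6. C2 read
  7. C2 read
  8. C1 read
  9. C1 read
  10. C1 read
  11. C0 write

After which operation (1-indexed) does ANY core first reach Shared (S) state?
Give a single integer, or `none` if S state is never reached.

Answer: 2

Derivation:
Op 1: C1 write [C1 write: invalidate none -> C1=M] -> [I,M,I]
Op 2: C2 read [C2 read from I: others=['C1=M'] -> C2=S, others downsized to S] -> [I,S,S]
  -> First S state at op 2; remaining ops need not be traced.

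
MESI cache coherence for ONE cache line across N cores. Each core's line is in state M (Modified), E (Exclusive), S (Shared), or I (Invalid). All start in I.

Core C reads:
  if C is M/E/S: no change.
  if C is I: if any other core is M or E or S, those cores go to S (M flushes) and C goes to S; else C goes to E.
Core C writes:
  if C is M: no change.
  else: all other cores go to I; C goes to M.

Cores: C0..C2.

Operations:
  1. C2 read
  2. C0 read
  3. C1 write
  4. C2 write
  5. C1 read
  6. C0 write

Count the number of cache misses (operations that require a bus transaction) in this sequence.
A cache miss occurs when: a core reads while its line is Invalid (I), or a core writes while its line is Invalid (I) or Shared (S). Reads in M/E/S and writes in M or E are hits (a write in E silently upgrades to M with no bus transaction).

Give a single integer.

Answer: 6

Derivation:
Op 1: C2 read [C2 read from I: no other sharers -> C2=E (exclusive)] -> [I,I,E] [MISS #1: read from I]
Op 2: C0 read [C0 read from I: others=['C2=E'] -> C0=S, others downsized to S] -> [S,I,S] [MISS #2: read from I]
Op 3: C1 write [C1 write: invalidate ['C0=S', 'C2=S'] -> C1=M] -> [I,M,I] [MISS #3: write from I]
Op 4: C2 write [C2 write: invalidate ['C1=M'] -> C2=M] -> [I,I,M] [MISS #4: write from I]
Op 5: C1 read [C1 read from I: others=['C2=M'] -> C1=S, others downsized to S] -> [I,S,S] [MISS #5: read from I]
Op 6: C0 write [C0 write: invalidate ['C1=S', 'C2=S'] -> C0=M] -> [M,I,I] [MISS #6: write from I]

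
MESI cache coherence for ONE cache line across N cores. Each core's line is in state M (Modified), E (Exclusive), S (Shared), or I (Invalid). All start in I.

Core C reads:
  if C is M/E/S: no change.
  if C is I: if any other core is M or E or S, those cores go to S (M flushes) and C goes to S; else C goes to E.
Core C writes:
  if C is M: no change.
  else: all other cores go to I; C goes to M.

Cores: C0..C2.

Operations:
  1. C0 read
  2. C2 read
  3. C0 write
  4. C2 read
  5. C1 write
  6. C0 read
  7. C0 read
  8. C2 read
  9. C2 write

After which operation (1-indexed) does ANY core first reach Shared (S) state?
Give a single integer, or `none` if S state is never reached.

Answer: 2

Derivation:
Op 1: C0 read [C0 read from I: no other sharers -> C0=E (exclusive)] -> [E,I,I]
Op 2: C2 read [C2 read from I: others=['C0=E'] -> C2=S, others downsized to S] -> [S,I,S]
  -> First S state at op 2; remaining ops need not be traced.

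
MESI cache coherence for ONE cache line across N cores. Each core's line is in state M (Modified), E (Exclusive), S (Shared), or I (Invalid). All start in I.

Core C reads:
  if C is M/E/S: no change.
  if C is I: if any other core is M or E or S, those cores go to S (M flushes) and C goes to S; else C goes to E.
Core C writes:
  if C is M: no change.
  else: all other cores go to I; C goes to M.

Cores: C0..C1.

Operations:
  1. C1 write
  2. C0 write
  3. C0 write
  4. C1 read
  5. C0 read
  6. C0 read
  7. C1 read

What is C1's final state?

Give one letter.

Answer: S

Derivation:
Op 1: C1 write [C1 write: invalidate none -> C1=M] -> [I,M]
Op 2: C0 write [C0 write: invalidate ['C1=M'] -> C0=M] -> [M,I]
Op 3: C0 write [C0 write: already M (modified), no change] -> [M,I]
Op 4: C1 read [C1 read from I: others=['C0=M'] -> C1=S, others downsized to S] -> [S,S]
Op 5: C0 read [C0 read: already in S, no change] -> [S,S]
Op 6: C0 read [C0 read: already in S, no change] -> [S,S]
Op 7: C1 read [C1 read: already in S, no change] -> [S,S]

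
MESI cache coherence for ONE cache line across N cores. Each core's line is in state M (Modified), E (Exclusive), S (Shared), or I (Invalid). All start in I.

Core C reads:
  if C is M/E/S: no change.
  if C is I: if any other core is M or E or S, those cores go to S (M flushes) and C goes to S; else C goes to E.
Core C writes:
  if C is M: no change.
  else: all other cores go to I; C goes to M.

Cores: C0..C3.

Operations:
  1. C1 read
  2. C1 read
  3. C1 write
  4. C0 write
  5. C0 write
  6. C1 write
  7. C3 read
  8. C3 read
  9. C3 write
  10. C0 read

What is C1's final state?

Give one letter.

Answer: I

Derivation:
Op 1: C1 read [C1 read from I: no other sharers -> C1=E (exclusive)] -> [I,E,I,I]
Op 2: C1 read [C1 read: already in E, no change] -> [I,E,I,I]
Op 3: C1 write [C1 write: invalidate none -> C1=M] -> [I,M,I,I]
Op 4: C0 write [C0 write: invalidate ['C1=M'] -> C0=M] -> [M,I,I,I]
Op 5: C0 write [C0 write: already M (modified), no change] -> [M,I,I,I]
Op 6: C1 write [C1 write: invalidate ['C0=M'] -> C1=M] -> [I,M,I,I]
Op 7: C3 read [C3 read from I: others=['C1=M'] -> C3=S, others downsized to S] -> [I,S,I,S]
Op 8: C3 read [C3 read: already in S, no change] -> [I,S,I,S]
Op 9: C3 write [C3 write: invalidate ['C1=S'] -> C3=M] -> [I,I,I,M]
Op 10: C0 read [C0 read from I: others=['C3=M'] -> C0=S, others downsized to S] -> [S,I,I,S]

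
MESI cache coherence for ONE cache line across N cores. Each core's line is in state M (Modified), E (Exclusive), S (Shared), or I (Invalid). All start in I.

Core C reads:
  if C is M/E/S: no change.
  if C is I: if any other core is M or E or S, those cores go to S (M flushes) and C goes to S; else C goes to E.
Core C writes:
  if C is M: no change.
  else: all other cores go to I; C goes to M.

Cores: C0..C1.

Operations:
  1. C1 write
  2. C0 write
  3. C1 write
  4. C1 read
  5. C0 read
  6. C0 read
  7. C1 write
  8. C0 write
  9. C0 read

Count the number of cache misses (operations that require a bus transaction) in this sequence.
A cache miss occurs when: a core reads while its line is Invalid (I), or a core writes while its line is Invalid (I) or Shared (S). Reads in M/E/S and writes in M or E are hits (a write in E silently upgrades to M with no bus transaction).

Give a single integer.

Op 1: C1 write [C1 write: invalidate none -> C1=M] -> [I,M] [MISS #1: write from I]
Op 2: C0 write [C0 write: invalidate ['C1=M'] -> C0=M] -> [M,I] [MISS #2: write from I]
Op 3: C1 write [C1 write: invalidate ['C0=M'] -> C1=M] -> [I,M] [MISS #3: write from I]
Op 4: C1 read [C1 read: already in M, no change] -> [I,M] [hit: read from M]
Op 5: C0 read [C0 read from I: others=['C1=M'] -> C0=S, others downsized to S] -> [S,S] [MISS #4: read from I]
Op 6: C0 read [C0 read: already in S, no change] -> [S,S] [hit: read from S]
Op 7: C1 write [C1 write: invalidate ['C0=S'] -> C1=M] -> [I,M] [MISS #5: write from S]
Op 8: C0 write [C0 write: invalidate ['C1=M'] -> C0=M] -> [M,I] [MISS #6: write from I]
Op 9: C0 read [C0 read: already in M, no change] -> [M,I] [hit: read from M]

Answer: 6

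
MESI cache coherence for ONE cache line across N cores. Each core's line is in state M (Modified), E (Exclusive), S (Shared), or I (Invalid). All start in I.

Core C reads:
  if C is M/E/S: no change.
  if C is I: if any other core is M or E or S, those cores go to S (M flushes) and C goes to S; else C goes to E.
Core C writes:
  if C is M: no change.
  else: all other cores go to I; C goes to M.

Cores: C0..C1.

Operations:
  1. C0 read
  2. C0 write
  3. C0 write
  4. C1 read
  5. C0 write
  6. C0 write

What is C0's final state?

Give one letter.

Op 1: C0 read [C0 read from I: no other sharers -> C0=E (exclusive)] -> [E,I]
Op 2: C0 write [C0 write: invalidate none -> C0=M] -> [M,I]
Op 3: C0 write [C0 write: already M (modified), no change] -> [M,I]
Op 4: C1 read [C1 read from I: others=['C0=M'] -> C1=S, others downsized to S] -> [S,S]
Op 5: C0 write [C0 write: invalidate ['C1=S'] -> C0=M] -> [M,I]
Op 6: C0 write [C0 write: already M (modified), no change] -> [M,I]

Answer: M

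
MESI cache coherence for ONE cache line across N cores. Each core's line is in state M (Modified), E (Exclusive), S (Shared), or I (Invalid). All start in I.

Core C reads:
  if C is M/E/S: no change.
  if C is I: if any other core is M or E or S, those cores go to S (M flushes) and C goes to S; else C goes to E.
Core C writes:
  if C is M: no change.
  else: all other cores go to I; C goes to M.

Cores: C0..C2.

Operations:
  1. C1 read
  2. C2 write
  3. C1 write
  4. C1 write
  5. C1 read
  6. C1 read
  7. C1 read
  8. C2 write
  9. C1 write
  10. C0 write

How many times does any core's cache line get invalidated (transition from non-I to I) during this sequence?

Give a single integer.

Op 1: C1 read [C1 read from I: no other sharers -> C1=E (exclusive)] -> [I,E,I] (invalidations this op: 0; running total: 0)
Op 2: C2 write [C2 write: invalidate ['C1=E'] -> C2=M] -> [I,I,M] (invalidations this op: 1; running total: 1)
Op 3: C1 write [C1 write: invalidate ['C2=M'] -> C1=M] -> [I,M,I] (invalidations this op: 1; running total: 2)
Op 4: C1 write [C1 write: already M (modified), no change] -> [I,M,I] (invalidations this op: 0; running total: 2)
Op 5: C1 read [C1 read: already in M, no change] -> [I,M,I] (invalidations this op: 0; running total: 2)
Op 6: C1 read [C1 read: already in M, no change] -> [I,M,I] (invalidations this op: 0; running total: 2)
Op 7: C1 read [C1 read: already in M, no change] -> [I,M,I] (invalidations this op: 0; running total: 2)
Op 8: C2 write [C2 write: invalidate ['C1=M'] -> C2=M] -> [I,I,M] (invalidations this op: 1; running total: 3)
Op 9: C1 write [C1 write: invalidate ['C2=M'] -> C1=M] -> [I,M,I] (invalidations this op: 1; running total: 4)
Op 10: C0 write [C0 write: invalidate ['C1=M'] -> C0=M] -> [M,I,I] (invalidations this op: 1; running total: 5)

Answer: 5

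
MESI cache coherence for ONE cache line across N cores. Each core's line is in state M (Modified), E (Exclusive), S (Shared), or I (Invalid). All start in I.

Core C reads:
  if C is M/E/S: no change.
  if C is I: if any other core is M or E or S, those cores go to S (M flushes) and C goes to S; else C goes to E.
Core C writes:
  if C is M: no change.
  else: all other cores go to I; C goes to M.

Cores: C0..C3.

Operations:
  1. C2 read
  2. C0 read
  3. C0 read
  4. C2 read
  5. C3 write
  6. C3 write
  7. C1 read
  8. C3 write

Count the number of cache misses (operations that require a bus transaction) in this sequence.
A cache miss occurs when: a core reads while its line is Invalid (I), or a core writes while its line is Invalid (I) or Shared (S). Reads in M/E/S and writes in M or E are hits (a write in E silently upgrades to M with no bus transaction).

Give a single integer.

Answer: 5

Derivation:
Op 1: C2 read [C2 read from I: no other sharers -> C2=E (exclusive)] -> [I,I,E,I] [MISS #1: read from I]
Op 2: C0 read [C0 read from I: others=['C2=E'] -> C0=S, others downsized to S] -> [S,I,S,I] [MISS #2: read from I]
Op 3: C0 read [C0 read: already in S, no change] -> [S,I,S,I] [hit: read from S]
Op 4: C2 read [C2 read: already in S, no change] -> [S,I,S,I] [hit: read from S]
Op 5: C3 write [C3 write: invalidate ['C0=S', 'C2=S'] -> C3=M] -> [I,I,I,M] [MISS #3: write from I]
Op 6: C3 write [C3 write: already M (modified), no change] -> [I,I,I,M] [hit: write from M]
Op 7: C1 read [C1 read from I: others=['C3=M'] -> C1=S, others downsized to S] -> [I,S,I,S] [MISS #4: read from I]
Op 8: C3 write [C3 write: invalidate ['C1=S'] -> C3=M] -> [I,I,I,M] [MISS #5: write from S]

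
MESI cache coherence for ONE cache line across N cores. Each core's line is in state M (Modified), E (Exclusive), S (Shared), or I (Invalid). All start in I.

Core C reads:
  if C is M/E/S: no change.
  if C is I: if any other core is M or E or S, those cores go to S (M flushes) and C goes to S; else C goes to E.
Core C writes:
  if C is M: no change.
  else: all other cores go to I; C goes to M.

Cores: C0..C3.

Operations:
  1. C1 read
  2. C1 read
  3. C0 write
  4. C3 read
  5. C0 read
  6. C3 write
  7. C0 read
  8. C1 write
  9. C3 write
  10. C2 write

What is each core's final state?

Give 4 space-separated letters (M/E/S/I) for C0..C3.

Answer: I I M I

Derivation:
Op 1: C1 read [C1 read from I: no other sharers -> C1=E (exclusive)] -> [I,E,I,I]
Op 2: C1 read [C1 read: already in E, no change] -> [I,E,I,I]
Op 3: C0 write [C0 write: invalidate ['C1=E'] -> C0=M] -> [M,I,I,I]
Op 4: C3 read [C3 read from I: others=['C0=M'] -> C3=S, others downsized to S] -> [S,I,I,S]
Op 5: C0 read [C0 read: already in S, no change] -> [S,I,I,S]
Op 6: C3 write [C3 write: invalidate ['C0=S'] -> C3=M] -> [I,I,I,M]
Op 7: C0 read [C0 read from I: others=['C3=M'] -> C0=S, others downsized to S] -> [S,I,I,S]
Op 8: C1 write [C1 write: invalidate ['C0=S', 'C3=S'] -> C1=M] -> [I,M,I,I]
Op 9: C3 write [C3 write: invalidate ['C1=M'] -> C3=M] -> [I,I,I,M]
Op 10: C2 write [C2 write: invalidate ['C3=M'] -> C2=M] -> [I,I,M,I]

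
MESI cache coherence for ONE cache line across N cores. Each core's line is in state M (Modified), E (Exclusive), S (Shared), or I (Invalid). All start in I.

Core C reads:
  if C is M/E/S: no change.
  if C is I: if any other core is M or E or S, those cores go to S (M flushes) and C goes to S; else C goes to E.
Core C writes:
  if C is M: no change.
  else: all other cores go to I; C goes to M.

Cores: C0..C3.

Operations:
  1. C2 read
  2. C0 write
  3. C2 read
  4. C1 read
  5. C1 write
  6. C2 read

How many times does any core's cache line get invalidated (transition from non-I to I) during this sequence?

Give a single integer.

Op 1: C2 read [C2 read from I: no other sharers -> C2=E (exclusive)] -> [I,I,E,I] (invalidations this op: 0; running total: 0)
Op 2: C0 write [C0 write: invalidate ['C2=E'] -> C0=M] -> [M,I,I,I] (invalidations this op: 1; running total: 1)
Op 3: C2 read [C2 read from I: others=['C0=M'] -> C2=S, others downsized to S] -> [S,I,S,I] (invalidations this op: 0; running total: 1)
Op 4: C1 read [C1 read from I: others=['C0=S', 'C2=S'] -> C1=S, others downsized to S] -> [S,S,S,I] (invalidations this op: 0; running total: 1)
Op 5: C1 write [C1 write: invalidate ['C0=S', 'C2=S'] -> C1=M] -> [I,M,I,I] (invalidations this op: 2; running total: 3)
Op 6: C2 read [C2 read from I: others=['C1=M'] -> C2=S, others downsized to S] -> [I,S,S,I] (invalidations this op: 0; running total: 3)

Answer: 3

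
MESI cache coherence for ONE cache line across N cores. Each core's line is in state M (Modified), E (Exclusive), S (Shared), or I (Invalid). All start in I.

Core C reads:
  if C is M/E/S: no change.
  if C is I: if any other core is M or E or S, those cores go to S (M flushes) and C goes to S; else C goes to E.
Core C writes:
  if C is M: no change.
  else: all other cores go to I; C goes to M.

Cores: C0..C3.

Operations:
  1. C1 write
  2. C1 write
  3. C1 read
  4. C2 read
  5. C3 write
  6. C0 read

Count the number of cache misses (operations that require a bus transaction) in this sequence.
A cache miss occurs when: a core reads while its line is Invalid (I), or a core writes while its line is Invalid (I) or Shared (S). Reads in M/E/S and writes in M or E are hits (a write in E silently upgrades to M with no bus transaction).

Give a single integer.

Op 1: C1 write [C1 write: invalidate none -> C1=M] -> [I,M,I,I] [MISS #1: write from I]
Op 2: C1 write [C1 write: already M (modified), no change] -> [I,M,I,I] [hit: write from M]
Op 3: C1 read [C1 read: already in M, no change] -> [I,M,I,I] [hit: read from M]
Op 4: C2 read [C2 read from I: others=['C1=M'] -> C2=S, others downsized to S] -> [I,S,S,I] [MISS #2: read from I]
Op 5: C3 write [C3 write: invalidate ['C1=S', 'C2=S'] -> C3=M] -> [I,I,I,M] [MISS #3: write from I]
Op 6: C0 read [C0 read from I: others=['C3=M'] -> C0=S, others downsized to S] -> [S,I,I,S] [MISS #4: read from I]

Answer: 4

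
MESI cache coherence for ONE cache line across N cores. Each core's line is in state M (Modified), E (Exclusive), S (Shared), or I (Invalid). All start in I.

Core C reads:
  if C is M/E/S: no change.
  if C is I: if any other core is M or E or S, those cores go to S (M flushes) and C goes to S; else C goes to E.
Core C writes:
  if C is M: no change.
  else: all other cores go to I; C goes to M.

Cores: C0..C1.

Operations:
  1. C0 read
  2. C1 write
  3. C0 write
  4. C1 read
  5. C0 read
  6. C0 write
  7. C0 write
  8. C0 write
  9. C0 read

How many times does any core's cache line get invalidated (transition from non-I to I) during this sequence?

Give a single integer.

Answer: 3

Derivation:
Op 1: C0 read [C0 read from I: no other sharers -> C0=E (exclusive)] -> [E,I] (invalidations this op: 0; running total: 0)
Op 2: C1 write [C1 write: invalidate ['C0=E'] -> C1=M] -> [I,M] (invalidations this op: 1; running total: 1)
Op 3: C0 write [C0 write: invalidate ['C1=M'] -> C0=M] -> [M,I] (invalidations this op: 1; running total: 2)
Op 4: C1 read [C1 read from I: others=['C0=M'] -> C1=S, others downsized to S] -> [S,S] (invalidations this op: 0; running total: 2)
Op 5: C0 read [C0 read: already in S, no change] -> [S,S] (invalidations this op: 0; running total: 2)
Op 6: C0 write [C0 write: invalidate ['C1=S'] -> C0=M] -> [M,I] (invalidations this op: 1; running total: 3)
Op 7: C0 write [C0 write: already M (modified), no change] -> [M,I] (invalidations this op: 0; running total: 3)
Op 8: C0 write [C0 write: already M (modified), no change] -> [M,I] (invalidations this op: 0; running total: 3)
Op 9: C0 read [C0 read: already in M, no change] -> [M,I] (invalidations this op: 0; running total: 3)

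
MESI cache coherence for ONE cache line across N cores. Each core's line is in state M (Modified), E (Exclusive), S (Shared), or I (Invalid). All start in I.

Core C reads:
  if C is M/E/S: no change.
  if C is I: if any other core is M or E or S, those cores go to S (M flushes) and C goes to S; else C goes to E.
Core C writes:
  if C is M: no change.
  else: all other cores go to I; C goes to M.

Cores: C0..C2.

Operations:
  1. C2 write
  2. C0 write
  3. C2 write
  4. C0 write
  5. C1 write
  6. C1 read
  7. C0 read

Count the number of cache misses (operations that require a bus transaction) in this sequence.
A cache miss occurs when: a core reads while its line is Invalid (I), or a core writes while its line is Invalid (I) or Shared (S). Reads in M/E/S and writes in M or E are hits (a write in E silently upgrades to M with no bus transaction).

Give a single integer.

Op 1: C2 write [C2 write: invalidate none -> C2=M] -> [I,I,M] [MISS #1: write from I]
Op 2: C0 write [C0 write: invalidate ['C2=M'] -> C0=M] -> [M,I,I] [MISS #2: write from I]
Op 3: C2 write [C2 write: invalidate ['C0=M'] -> C2=M] -> [I,I,M] [MISS #3: write from I]
Op 4: C0 write [C0 write: invalidate ['C2=M'] -> C0=M] -> [M,I,I] [MISS #4: write from I]
Op 5: C1 write [C1 write: invalidate ['C0=M'] -> C1=M] -> [I,M,I] [MISS #5: write from I]
Op 6: C1 read [C1 read: already in M, no change] -> [I,M,I] [hit: read from M]
Op 7: C0 read [C0 read from I: others=['C1=M'] -> C0=S, others downsized to S] -> [S,S,I] [MISS #6: read from I]

Answer: 6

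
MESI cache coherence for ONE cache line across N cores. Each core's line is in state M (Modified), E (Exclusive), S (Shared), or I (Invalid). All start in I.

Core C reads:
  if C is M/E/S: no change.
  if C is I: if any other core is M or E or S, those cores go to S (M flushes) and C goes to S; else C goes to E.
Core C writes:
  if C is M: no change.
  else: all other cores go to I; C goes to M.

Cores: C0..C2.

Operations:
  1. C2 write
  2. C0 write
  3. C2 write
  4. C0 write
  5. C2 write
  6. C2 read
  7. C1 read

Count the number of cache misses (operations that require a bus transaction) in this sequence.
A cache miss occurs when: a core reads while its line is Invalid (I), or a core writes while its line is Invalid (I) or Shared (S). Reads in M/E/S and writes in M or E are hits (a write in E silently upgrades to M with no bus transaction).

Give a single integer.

Answer: 6

Derivation:
Op 1: C2 write [C2 write: invalidate none -> C2=M] -> [I,I,M] [MISS #1: write from I]
Op 2: C0 write [C0 write: invalidate ['C2=M'] -> C0=M] -> [M,I,I] [MISS #2: write from I]
Op 3: C2 write [C2 write: invalidate ['C0=M'] -> C2=M] -> [I,I,M] [MISS #3: write from I]
Op 4: C0 write [C0 write: invalidate ['C2=M'] -> C0=M] -> [M,I,I] [MISS #4: write from I]
Op 5: C2 write [C2 write: invalidate ['C0=M'] -> C2=M] -> [I,I,M] [MISS #5: write from I]
Op 6: C2 read [C2 read: already in M, no change] -> [I,I,M] [hit: read from M]
Op 7: C1 read [C1 read from I: others=['C2=M'] -> C1=S, others downsized to S] -> [I,S,S] [MISS #6: read from I]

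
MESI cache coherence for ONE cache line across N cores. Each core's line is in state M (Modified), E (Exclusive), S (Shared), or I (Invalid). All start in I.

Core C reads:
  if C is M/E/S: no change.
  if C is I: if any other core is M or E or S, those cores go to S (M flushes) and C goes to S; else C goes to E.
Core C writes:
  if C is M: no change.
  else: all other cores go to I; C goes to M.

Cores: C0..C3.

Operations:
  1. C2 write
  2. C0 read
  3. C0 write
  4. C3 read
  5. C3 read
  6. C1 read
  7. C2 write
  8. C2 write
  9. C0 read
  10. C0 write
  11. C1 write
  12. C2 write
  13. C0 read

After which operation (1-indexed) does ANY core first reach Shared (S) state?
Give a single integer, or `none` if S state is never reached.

Op 1: C2 write [C2 write: invalidate none -> C2=M] -> [I,I,M,I]
Op 2: C0 read [C0 read from I: others=['C2=M'] -> C0=S, others downsized to S] -> [S,I,S,I]
  -> First S state at op 2; remaining ops need not be traced.

Answer: 2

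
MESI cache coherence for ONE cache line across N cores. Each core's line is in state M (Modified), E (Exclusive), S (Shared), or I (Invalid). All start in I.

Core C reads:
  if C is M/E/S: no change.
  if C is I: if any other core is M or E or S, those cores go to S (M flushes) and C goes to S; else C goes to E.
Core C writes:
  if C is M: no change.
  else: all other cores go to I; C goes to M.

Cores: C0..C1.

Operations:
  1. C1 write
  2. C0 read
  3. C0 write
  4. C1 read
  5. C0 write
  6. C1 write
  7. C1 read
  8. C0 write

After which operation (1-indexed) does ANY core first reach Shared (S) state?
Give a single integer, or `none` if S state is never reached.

Op 1: C1 write [C1 write: invalidate none -> C1=M] -> [I,M]
Op 2: C0 read [C0 read from I: others=['C1=M'] -> C0=S, others downsized to S] -> [S,S]
  -> First S state at op 2; remaining ops need not be traced.

Answer: 2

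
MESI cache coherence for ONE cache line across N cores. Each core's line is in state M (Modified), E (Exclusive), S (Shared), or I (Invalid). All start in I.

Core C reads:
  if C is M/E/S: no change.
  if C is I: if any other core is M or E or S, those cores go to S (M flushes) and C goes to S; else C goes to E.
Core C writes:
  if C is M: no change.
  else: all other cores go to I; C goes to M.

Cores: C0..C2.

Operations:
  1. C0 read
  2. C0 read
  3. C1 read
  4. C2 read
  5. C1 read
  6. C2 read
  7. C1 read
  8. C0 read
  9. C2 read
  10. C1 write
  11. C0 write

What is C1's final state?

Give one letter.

Op 1: C0 read [C0 read from I: no other sharers -> C0=E (exclusive)] -> [E,I,I]
Op 2: C0 read [C0 read: already in E, no change] -> [E,I,I]
Op 3: C1 read [C1 read from I: others=['C0=E'] -> C1=S, others downsized to S] -> [S,S,I]
Op 4: C2 read [C2 read from I: others=['C0=S', 'C1=S'] -> C2=S, others downsized to S] -> [S,S,S]
Op 5: C1 read [C1 read: already in S, no change] -> [S,S,S]
Op 6: C2 read [C2 read: already in S, no change] -> [S,S,S]
Op 7: C1 read [C1 read: already in S, no change] -> [S,S,S]
Op 8: C0 read [C0 read: already in S, no change] -> [S,S,S]
Op 9: C2 read [C2 read: already in S, no change] -> [S,S,S]
Op 10: C1 write [C1 write: invalidate ['C0=S', 'C2=S'] -> C1=M] -> [I,M,I]
Op 11: C0 write [C0 write: invalidate ['C1=M'] -> C0=M] -> [M,I,I]

Answer: I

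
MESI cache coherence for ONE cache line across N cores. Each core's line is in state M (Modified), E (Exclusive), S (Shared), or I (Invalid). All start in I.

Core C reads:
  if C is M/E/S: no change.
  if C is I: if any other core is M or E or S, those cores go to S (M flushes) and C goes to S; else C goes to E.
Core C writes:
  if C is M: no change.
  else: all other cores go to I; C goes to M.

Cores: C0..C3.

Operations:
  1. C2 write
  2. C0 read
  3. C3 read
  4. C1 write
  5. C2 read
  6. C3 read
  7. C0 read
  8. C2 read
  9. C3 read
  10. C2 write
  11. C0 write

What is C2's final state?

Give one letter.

Answer: I

Derivation:
Op 1: C2 write [C2 write: invalidate none -> C2=M] -> [I,I,M,I]
Op 2: C0 read [C0 read from I: others=['C2=M'] -> C0=S, others downsized to S] -> [S,I,S,I]
Op 3: C3 read [C3 read from I: others=['C0=S', 'C2=S'] -> C3=S, others downsized to S] -> [S,I,S,S]
Op 4: C1 write [C1 write: invalidate ['C0=S', 'C2=S', 'C3=S'] -> C1=M] -> [I,M,I,I]
Op 5: C2 read [C2 read from I: others=['C1=M'] -> C2=S, others downsized to S] -> [I,S,S,I]
Op 6: C3 read [C3 read from I: others=['C1=S', 'C2=S'] -> C3=S, others downsized to S] -> [I,S,S,S]
Op 7: C0 read [C0 read from I: others=['C1=S', 'C2=S', 'C3=S'] -> C0=S, others downsized to S] -> [S,S,S,S]
Op 8: C2 read [C2 read: already in S, no change] -> [S,S,S,S]
Op 9: C3 read [C3 read: already in S, no change] -> [S,S,S,S]
Op 10: C2 write [C2 write: invalidate ['C0=S', 'C1=S', 'C3=S'] -> C2=M] -> [I,I,M,I]
Op 11: C0 write [C0 write: invalidate ['C2=M'] -> C0=M] -> [M,I,I,I]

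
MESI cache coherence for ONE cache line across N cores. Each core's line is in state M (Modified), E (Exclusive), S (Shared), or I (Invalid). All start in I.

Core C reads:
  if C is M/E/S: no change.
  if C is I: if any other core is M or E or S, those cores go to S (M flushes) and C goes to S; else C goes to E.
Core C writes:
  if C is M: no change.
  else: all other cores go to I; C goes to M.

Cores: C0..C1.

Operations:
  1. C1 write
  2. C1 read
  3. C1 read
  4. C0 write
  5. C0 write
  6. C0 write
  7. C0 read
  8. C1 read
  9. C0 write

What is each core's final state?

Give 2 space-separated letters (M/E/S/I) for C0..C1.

Answer: M I

Derivation:
Op 1: C1 write [C1 write: invalidate none -> C1=M] -> [I,M]
Op 2: C1 read [C1 read: already in M, no change] -> [I,M]
Op 3: C1 read [C1 read: already in M, no change] -> [I,M]
Op 4: C0 write [C0 write: invalidate ['C1=M'] -> C0=M] -> [M,I]
Op 5: C0 write [C0 write: already M (modified), no change] -> [M,I]
Op 6: C0 write [C0 write: already M (modified), no change] -> [M,I]
Op 7: C0 read [C0 read: already in M, no change] -> [M,I]
Op 8: C1 read [C1 read from I: others=['C0=M'] -> C1=S, others downsized to S] -> [S,S]
Op 9: C0 write [C0 write: invalidate ['C1=S'] -> C0=M] -> [M,I]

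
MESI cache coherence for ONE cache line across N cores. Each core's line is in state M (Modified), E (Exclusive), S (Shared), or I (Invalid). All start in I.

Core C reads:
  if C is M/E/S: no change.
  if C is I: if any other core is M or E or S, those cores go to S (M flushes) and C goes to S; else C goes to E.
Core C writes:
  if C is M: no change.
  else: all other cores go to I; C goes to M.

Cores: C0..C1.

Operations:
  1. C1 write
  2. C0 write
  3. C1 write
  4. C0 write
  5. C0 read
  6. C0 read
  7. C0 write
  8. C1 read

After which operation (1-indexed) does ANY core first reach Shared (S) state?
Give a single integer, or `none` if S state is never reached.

Op 1: C1 write [C1 write: invalidate none -> C1=M] -> [I,M]
Op 2: C0 write [C0 write: invalidate ['C1=M'] -> C0=M] -> [M,I]
Op 3: C1 write [C1 write: invalidate ['C0=M'] -> C1=M] -> [I,M]
Op 4: C0 write [C0 write: invalidate ['C1=M'] -> C0=M] -> [M,I]
Op 5: C0 read [C0 read: already in M, no change] -> [M,I]
Op 6: C0 read [C0 read: already in M, no change] -> [M,I]
Op 7: C0 write [C0 write: already M (modified), no change] -> [M,I]
Op 8: C1 read [C1 read from I: others=['C0=M'] -> C1=S, others downsized to S] -> [S,S]
  -> First S state at op 8; remaining ops need not be traced.

Answer: 8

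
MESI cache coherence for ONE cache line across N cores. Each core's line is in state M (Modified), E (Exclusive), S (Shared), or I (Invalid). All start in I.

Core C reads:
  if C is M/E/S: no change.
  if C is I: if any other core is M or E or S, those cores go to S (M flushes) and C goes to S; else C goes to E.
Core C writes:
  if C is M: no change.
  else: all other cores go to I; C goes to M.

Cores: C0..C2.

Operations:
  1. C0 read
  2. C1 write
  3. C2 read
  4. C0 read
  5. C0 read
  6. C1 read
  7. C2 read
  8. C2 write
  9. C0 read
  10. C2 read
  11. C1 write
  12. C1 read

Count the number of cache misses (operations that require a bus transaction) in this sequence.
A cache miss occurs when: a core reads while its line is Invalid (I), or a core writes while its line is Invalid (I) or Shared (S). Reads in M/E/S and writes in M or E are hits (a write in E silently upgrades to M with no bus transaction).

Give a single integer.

Op 1: C0 read [C0 read from I: no other sharers -> C0=E (exclusive)] -> [E,I,I] [MISS #1: read from I]
Op 2: C1 write [C1 write: invalidate ['C0=E'] -> C1=M] -> [I,M,I] [MISS #2: write from I]
Op 3: C2 read [C2 read from I: others=['C1=M'] -> C2=S, others downsized to S] -> [I,S,S] [MISS #3: read from I]
Op 4: C0 read [C0 read from I: others=['C1=S', 'C2=S'] -> C0=S, others downsized to S] -> [S,S,S] [MISS #4: read from I]
Op 5: C0 read [C0 read: already in S, no change] -> [S,S,S] [hit: read from S]
Op 6: C1 read [C1 read: already in S, no change] -> [S,S,S] [hit: read from S]
Op 7: C2 read [C2 read: already in S, no change] -> [S,S,S] [hit: read from S]
Op 8: C2 write [C2 write: invalidate ['C0=S', 'C1=S'] -> C2=M] -> [I,I,M] [MISS #5: write from S]
Op 9: C0 read [C0 read from I: others=['C2=M'] -> C0=S, others downsized to S] -> [S,I,S] [MISS #6: read from I]
Op 10: C2 read [C2 read: already in S, no change] -> [S,I,S] [hit: read from S]
Op 11: C1 write [C1 write: invalidate ['C0=S', 'C2=S'] -> C1=M] -> [I,M,I] [MISS #7: write from I]
Op 12: C1 read [C1 read: already in M, no change] -> [I,M,I] [hit: read from M]

Answer: 7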